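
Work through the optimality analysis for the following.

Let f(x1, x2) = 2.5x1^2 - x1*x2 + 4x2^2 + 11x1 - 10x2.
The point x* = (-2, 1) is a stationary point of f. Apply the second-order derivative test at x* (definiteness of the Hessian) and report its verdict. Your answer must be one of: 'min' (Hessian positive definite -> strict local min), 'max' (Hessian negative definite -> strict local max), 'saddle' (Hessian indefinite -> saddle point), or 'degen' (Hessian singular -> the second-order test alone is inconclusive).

Compute the Hessian H = grad^2 f:
  H = [[5, -1], [-1, 8]]
Verify stationarity: grad f(x*) = H x* + g = (0, 0).
Eigenvalues of H: 4.6972, 8.3028.
Both eigenvalues > 0, so H is positive definite -> x* is a strict local min.

min


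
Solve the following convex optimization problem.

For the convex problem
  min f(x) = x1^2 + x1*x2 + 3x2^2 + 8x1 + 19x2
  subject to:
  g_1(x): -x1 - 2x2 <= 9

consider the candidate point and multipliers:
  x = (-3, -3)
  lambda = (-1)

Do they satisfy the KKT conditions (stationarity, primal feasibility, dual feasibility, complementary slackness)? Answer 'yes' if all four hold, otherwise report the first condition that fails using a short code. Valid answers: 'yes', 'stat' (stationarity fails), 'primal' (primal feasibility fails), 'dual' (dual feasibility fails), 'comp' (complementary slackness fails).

Gradient of f: grad f(x) = Q x + c = (-1, -2)
Constraint values g_i(x) = a_i^T x - b_i:
  g_1((-3, -3)) = 0
Stationarity residual: grad f(x) + sum_i lambda_i a_i = (0, 0)
  -> stationarity OK
Primal feasibility (all g_i <= 0): OK
Dual feasibility (all lambda_i >= 0): FAILS
Complementary slackness (lambda_i * g_i(x) = 0 for all i): OK

Verdict: the first failing condition is dual_feasibility -> dual.

dual


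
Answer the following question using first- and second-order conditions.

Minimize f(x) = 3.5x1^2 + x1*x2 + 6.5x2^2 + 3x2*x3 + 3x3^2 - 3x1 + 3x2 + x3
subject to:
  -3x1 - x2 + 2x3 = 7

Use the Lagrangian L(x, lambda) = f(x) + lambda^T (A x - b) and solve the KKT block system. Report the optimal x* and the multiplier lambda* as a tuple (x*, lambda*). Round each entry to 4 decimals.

Form the Lagrangian:
  L(x, lambda) = (1/2) x^T Q x + c^T x + lambda^T (A x - b)
Stationarity (grad_x L = 0): Q x + c + A^T lambda = 0.
Primal feasibility: A x = b.

This gives the KKT block system:
  [ Q   A^T ] [ x     ]   [-c ]
  [ A    0  ] [ lambda ] = [ b ]

Solving the linear system:
  x*      = (-1.0821, -0.7816, 1.486)
  lambda* = (-3.7855)
  f(x*)   = 14.443

x* = (-1.0821, -0.7816, 1.486), lambda* = (-3.7855)


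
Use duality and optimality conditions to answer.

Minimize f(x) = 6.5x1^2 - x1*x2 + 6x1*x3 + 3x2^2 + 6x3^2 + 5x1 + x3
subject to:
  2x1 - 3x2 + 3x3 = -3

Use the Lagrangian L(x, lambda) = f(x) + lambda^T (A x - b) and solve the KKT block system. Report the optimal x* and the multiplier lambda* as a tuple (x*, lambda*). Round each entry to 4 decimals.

Form the Lagrangian:
  L(x, lambda) = (1/2) x^T Q x + c^T x + lambda^T (A x - b)
Stationarity (grad_x L = 0): Q x + c + A^T lambda = 0.
Primal feasibility: A x = b.

This gives the KKT block system:
  [ Q   A^T ] [ x     ]   [-c ]
  [ A    0  ] [ lambda ] = [ b ]

Solving the linear system:
  x*      = (-0.4576, 0.5348, -0.1601)
  lambda* = (1.2222)
  f(x*)   = 0.6092

x* = (-0.4576, 0.5348, -0.1601), lambda* = (1.2222)


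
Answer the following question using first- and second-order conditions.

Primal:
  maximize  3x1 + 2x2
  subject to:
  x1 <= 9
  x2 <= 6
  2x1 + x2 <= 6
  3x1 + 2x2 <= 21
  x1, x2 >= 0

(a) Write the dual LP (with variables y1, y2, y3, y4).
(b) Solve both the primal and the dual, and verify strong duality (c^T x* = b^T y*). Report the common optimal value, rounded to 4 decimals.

The standard primal-dual pair for 'max c^T x s.t. A x <= b, x >= 0' is:
  Dual:  min b^T y  s.t.  A^T y >= c,  y >= 0.

So the dual LP is:
  minimize  9y1 + 6y2 + 6y3 + 21y4
  subject to:
    y1 + 2y3 + 3y4 >= 3
    y2 + y3 + 2y4 >= 2
    y1, y2, y3, y4 >= 0

Solving the primal: x* = (0, 6).
  primal value c^T x* = 12.
Solving the dual: y* = (0, 0.5, 1.5, 0).
  dual value b^T y* = 12.
Strong duality: c^T x* = b^T y*. Confirmed.

12


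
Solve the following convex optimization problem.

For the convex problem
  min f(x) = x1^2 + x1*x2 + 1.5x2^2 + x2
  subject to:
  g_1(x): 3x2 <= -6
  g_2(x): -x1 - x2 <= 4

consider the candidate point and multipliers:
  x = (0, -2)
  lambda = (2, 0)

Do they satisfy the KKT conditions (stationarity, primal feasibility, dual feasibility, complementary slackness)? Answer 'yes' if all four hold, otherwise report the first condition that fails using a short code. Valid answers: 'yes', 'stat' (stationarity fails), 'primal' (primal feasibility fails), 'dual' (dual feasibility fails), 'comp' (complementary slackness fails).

Gradient of f: grad f(x) = Q x + c = (-2, -5)
Constraint values g_i(x) = a_i^T x - b_i:
  g_1((0, -2)) = 0
  g_2((0, -2)) = -2
Stationarity residual: grad f(x) + sum_i lambda_i a_i = (-2, 1)
  -> stationarity FAILS
Primal feasibility (all g_i <= 0): OK
Dual feasibility (all lambda_i >= 0): OK
Complementary slackness (lambda_i * g_i(x) = 0 for all i): OK

Verdict: the first failing condition is stationarity -> stat.

stat


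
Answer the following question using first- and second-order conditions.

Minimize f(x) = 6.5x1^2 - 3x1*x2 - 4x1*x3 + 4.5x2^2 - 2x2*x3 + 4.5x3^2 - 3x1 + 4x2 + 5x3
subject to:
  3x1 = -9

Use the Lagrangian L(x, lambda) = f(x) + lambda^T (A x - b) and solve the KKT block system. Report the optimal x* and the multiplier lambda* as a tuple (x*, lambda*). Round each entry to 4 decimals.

Form the Lagrangian:
  L(x, lambda) = (1/2) x^T Q x + c^T x + lambda^T (A x - b)
Stationarity (grad_x L = 0): Q x + c + A^T lambda = 0.
Primal feasibility: A x = b.

This gives the KKT block system:
  [ Q   A^T ] [ x     ]   [-c ]
  [ A    0  ] [ lambda ] = [ b ]

Solving the linear system:
  x*      = (-3, -1.961, -2.3247)
  lambda* = (8.9394)
  f(x*)   = 34.9935

x* = (-3, -1.961, -2.3247), lambda* = (8.9394)


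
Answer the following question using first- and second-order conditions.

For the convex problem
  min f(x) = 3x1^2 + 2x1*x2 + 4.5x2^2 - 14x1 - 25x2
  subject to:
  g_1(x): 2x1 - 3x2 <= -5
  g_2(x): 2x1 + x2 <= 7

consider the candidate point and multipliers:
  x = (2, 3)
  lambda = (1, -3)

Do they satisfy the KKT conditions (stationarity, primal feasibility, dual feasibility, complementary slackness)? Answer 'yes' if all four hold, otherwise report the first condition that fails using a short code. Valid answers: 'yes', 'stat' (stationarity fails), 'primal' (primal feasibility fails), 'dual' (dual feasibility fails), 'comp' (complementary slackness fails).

Gradient of f: grad f(x) = Q x + c = (4, 6)
Constraint values g_i(x) = a_i^T x - b_i:
  g_1((2, 3)) = 0
  g_2((2, 3)) = 0
Stationarity residual: grad f(x) + sum_i lambda_i a_i = (0, 0)
  -> stationarity OK
Primal feasibility (all g_i <= 0): OK
Dual feasibility (all lambda_i >= 0): FAILS
Complementary slackness (lambda_i * g_i(x) = 0 for all i): OK

Verdict: the first failing condition is dual_feasibility -> dual.

dual


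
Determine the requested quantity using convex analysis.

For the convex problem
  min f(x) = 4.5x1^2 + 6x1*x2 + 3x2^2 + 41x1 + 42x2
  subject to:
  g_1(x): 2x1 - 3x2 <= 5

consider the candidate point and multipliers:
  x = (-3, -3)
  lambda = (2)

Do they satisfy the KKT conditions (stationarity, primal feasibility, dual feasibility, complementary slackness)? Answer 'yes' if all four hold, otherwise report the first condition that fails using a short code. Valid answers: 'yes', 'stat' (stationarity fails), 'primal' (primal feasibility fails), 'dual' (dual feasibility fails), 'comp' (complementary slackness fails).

Gradient of f: grad f(x) = Q x + c = (-4, 6)
Constraint values g_i(x) = a_i^T x - b_i:
  g_1((-3, -3)) = -2
Stationarity residual: grad f(x) + sum_i lambda_i a_i = (0, 0)
  -> stationarity OK
Primal feasibility (all g_i <= 0): OK
Dual feasibility (all lambda_i >= 0): OK
Complementary slackness (lambda_i * g_i(x) = 0 for all i): FAILS

Verdict: the first failing condition is complementary_slackness -> comp.

comp


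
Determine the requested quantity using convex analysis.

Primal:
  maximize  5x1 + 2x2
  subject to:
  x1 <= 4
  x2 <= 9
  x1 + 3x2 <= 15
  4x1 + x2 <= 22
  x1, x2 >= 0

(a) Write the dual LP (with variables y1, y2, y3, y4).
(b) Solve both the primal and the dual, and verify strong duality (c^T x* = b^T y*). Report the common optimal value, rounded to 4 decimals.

The standard primal-dual pair for 'max c^T x s.t. A x <= b, x >= 0' is:
  Dual:  min b^T y  s.t.  A^T y >= c,  y >= 0.

So the dual LP is:
  minimize  4y1 + 9y2 + 15y3 + 22y4
  subject to:
    y1 + y3 + 4y4 >= 5
    y2 + 3y3 + y4 >= 2
    y1, y2, y3, y4 >= 0

Solving the primal: x* = (4, 3.6667).
  primal value c^T x* = 27.3333.
Solving the dual: y* = (4.3333, 0, 0.6667, 0).
  dual value b^T y* = 27.3333.
Strong duality: c^T x* = b^T y*. Confirmed.

27.3333


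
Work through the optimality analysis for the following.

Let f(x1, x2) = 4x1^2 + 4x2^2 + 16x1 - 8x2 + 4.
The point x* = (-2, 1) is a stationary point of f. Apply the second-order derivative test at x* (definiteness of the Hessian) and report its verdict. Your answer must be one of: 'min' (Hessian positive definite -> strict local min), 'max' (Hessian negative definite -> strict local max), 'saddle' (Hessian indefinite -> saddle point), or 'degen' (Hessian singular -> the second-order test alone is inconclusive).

Compute the Hessian H = grad^2 f:
  H = [[8, 0], [0, 8]]
Verify stationarity: grad f(x*) = H x* + g = (0, 0).
Eigenvalues of H: 8, 8.
Both eigenvalues > 0, so H is positive definite -> x* is a strict local min.

min


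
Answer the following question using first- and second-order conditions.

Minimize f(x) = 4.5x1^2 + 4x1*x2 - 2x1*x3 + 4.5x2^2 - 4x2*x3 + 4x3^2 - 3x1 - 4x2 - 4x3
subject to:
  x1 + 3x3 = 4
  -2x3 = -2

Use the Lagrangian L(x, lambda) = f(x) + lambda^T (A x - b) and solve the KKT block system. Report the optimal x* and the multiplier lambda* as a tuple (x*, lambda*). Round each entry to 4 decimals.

Form the Lagrangian:
  L(x, lambda) = (1/2) x^T Q x + c^T x + lambda^T (A x - b)
Stationarity (grad_x L = 0): Q x + c + A^T lambda = 0.
Primal feasibility: A x = b.

This gives the KKT block system:
  [ Q   A^T ] [ x     ]   [-c ]
  [ A    0  ] [ lambda ] = [ b ]

Solving the linear system:
  x*      = (1, 0.4444, 1)
  lambda* = (-5.7778, -8.5556)
  f(x*)   = -1.3889

x* = (1, 0.4444, 1), lambda* = (-5.7778, -8.5556)


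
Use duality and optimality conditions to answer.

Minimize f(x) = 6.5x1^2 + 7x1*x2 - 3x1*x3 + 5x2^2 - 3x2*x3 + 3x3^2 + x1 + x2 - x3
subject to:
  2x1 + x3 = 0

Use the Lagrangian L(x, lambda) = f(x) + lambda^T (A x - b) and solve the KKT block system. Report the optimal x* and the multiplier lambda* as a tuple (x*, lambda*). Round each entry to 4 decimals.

Form the Lagrangian:
  L(x, lambda) = (1/2) x^T Q x + c^T x + lambda^T (A x - b)
Stationarity (grad_x L = 0): Q x + c + A^T lambda = 0.
Primal feasibility: A x = b.

This gives the KKT block system:
  [ Q   A^T ] [ x     ]   [-c ]
  [ A    0  ] [ lambda ] = [ b ]

Solving the linear system:
  x*      = (-0.053, -0.0312, 0.1059)
  lambda* = (0.1121)
  f(x*)   = -0.095

x* = (-0.053, -0.0312, 0.1059), lambda* = (0.1121)


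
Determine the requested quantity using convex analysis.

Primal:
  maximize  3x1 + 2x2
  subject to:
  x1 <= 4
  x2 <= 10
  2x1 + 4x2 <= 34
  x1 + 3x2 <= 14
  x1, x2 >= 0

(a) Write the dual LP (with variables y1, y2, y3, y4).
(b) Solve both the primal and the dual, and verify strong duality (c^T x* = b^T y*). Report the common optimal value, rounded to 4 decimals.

The standard primal-dual pair for 'max c^T x s.t. A x <= b, x >= 0' is:
  Dual:  min b^T y  s.t.  A^T y >= c,  y >= 0.

So the dual LP is:
  minimize  4y1 + 10y2 + 34y3 + 14y4
  subject to:
    y1 + 2y3 + y4 >= 3
    y2 + 4y3 + 3y4 >= 2
    y1, y2, y3, y4 >= 0

Solving the primal: x* = (4, 3.3333).
  primal value c^T x* = 18.6667.
Solving the dual: y* = (2.3333, 0, 0, 0.6667).
  dual value b^T y* = 18.6667.
Strong duality: c^T x* = b^T y*. Confirmed.

18.6667


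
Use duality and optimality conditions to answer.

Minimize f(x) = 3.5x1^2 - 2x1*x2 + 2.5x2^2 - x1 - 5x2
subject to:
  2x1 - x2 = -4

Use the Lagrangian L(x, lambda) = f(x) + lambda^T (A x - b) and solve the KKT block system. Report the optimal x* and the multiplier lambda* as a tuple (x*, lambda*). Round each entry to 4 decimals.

Form the Lagrangian:
  L(x, lambda) = (1/2) x^T Q x + c^T x + lambda^T (A x - b)
Stationarity (grad_x L = 0): Q x + c + A^T lambda = 0.
Primal feasibility: A x = b.

This gives the KKT block system:
  [ Q   A^T ] [ x     ]   [-c ]
  [ A    0  ] [ lambda ] = [ b ]

Solving the linear system:
  x*      = (-1.1053, 1.7895)
  lambda* = (6.1579)
  f(x*)   = 8.3947

x* = (-1.1053, 1.7895), lambda* = (6.1579)


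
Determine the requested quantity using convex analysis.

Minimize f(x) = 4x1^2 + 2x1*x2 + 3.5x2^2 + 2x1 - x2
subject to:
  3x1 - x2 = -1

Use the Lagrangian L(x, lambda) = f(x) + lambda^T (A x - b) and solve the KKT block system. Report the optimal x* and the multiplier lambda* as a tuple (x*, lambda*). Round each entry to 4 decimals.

Form the Lagrangian:
  L(x, lambda) = (1/2) x^T Q x + c^T x + lambda^T (A x - b)
Stationarity (grad_x L = 0): Q x + c + A^T lambda = 0.
Primal feasibility: A x = b.

This gives the KKT block system:
  [ Q   A^T ] [ x     ]   [-c ]
  [ A    0  ] [ lambda ] = [ b ]

Solving the linear system:
  x*      = (-0.2651, 0.2048)
  lambda* = (-0.0964)
  f(x*)   = -0.4157

x* = (-0.2651, 0.2048), lambda* = (-0.0964)


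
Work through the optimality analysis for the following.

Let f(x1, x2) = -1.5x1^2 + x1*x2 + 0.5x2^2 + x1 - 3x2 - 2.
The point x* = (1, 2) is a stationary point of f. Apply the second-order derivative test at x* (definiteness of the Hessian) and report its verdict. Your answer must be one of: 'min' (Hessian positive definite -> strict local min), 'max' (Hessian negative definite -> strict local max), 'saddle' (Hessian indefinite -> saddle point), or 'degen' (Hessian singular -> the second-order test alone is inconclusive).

Compute the Hessian H = grad^2 f:
  H = [[-3, 1], [1, 1]]
Verify stationarity: grad f(x*) = H x* + g = (0, 0).
Eigenvalues of H: -3.2361, 1.2361.
Eigenvalues have mixed signs, so H is indefinite -> x* is a saddle point.

saddle


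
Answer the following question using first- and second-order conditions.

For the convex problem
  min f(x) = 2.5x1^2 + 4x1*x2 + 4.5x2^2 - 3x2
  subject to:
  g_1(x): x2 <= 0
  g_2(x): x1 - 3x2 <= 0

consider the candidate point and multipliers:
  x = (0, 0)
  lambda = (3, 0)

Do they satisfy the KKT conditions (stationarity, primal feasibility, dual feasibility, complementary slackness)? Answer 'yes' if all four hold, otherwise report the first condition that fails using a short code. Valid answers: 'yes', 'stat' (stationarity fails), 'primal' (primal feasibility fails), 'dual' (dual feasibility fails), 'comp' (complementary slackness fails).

Gradient of f: grad f(x) = Q x + c = (0, -3)
Constraint values g_i(x) = a_i^T x - b_i:
  g_1((0, 0)) = 0
  g_2((0, 0)) = 0
Stationarity residual: grad f(x) + sum_i lambda_i a_i = (0, 0)
  -> stationarity OK
Primal feasibility (all g_i <= 0): OK
Dual feasibility (all lambda_i >= 0): OK
Complementary slackness (lambda_i * g_i(x) = 0 for all i): OK

Verdict: yes, KKT holds.

yes


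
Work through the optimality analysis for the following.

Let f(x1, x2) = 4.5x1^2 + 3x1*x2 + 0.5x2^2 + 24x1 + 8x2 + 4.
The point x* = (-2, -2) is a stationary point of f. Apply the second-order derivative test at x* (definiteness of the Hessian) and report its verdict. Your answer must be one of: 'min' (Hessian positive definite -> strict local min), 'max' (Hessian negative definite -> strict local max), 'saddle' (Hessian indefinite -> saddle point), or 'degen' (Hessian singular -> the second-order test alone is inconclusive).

Compute the Hessian H = grad^2 f:
  H = [[9, 3], [3, 1]]
Verify stationarity: grad f(x*) = H x* + g = (0, 0).
Eigenvalues of H: 0, 10.
H has a zero eigenvalue (singular; positive semidefinite but not definite), so H is neither positive definite, negative definite, nor indefinite. The second-order test alone is inconclusive -> degen.
(Indeed, f is constant along the null direction of H through x*, so x* is not a strict local extremum.)

degen


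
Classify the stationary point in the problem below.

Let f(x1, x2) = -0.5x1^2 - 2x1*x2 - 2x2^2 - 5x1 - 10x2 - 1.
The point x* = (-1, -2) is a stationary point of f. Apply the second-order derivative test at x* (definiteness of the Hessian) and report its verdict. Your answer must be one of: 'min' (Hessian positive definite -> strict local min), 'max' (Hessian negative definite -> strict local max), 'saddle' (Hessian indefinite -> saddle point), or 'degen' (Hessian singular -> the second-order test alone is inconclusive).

Compute the Hessian H = grad^2 f:
  H = [[-1, -2], [-2, -4]]
Verify stationarity: grad f(x*) = H x* + g = (0, 0).
Eigenvalues of H: -5, 0.
H has a zero eigenvalue (singular; negative semidefinite but not definite), so H is neither positive definite, negative definite, nor indefinite. The second-order test alone is inconclusive -> degen.
(Indeed, f is constant along the null direction of H through x*, so x* is not a strict local extremum.)

degen


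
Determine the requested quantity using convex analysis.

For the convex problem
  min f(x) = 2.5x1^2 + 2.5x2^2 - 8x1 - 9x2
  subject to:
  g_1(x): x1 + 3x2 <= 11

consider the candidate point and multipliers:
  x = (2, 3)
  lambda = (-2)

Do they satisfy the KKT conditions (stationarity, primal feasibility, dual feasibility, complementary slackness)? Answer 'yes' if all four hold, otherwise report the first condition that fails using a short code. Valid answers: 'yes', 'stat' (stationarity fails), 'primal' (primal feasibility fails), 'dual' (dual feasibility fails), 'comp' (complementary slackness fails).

Gradient of f: grad f(x) = Q x + c = (2, 6)
Constraint values g_i(x) = a_i^T x - b_i:
  g_1((2, 3)) = 0
Stationarity residual: grad f(x) + sum_i lambda_i a_i = (0, 0)
  -> stationarity OK
Primal feasibility (all g_i <= 0): OK
Dual feasibility (all lambda_i >= 0): FAILS
Complementary slackness (lambda_i * g_i(x) = 0 for all i): OK

Verdict: the first failing condition is dual_feasibility -> dual.

dual


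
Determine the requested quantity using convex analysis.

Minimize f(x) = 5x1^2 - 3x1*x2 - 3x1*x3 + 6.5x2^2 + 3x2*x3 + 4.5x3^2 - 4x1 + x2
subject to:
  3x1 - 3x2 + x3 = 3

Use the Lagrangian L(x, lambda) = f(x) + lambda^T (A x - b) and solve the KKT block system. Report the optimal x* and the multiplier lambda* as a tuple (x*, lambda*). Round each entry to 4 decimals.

Form the Lagrangian:
  L(x, lambda) = (1/2) x^T Q x + c^T x + lambda^T (A x - b)
Stationarity (grad_x L = 0): Q x + c + A^T lambda = 0.
Primal feasibility: A x = b.

This gives the KKT block system:
  [ Q   A^T ] [ x     ]   [-c ]
  [ A    0  ] [ lambda ] = [ b ]

Solving the linear system:
  x*      = (0.6907, -0.1835, 0.3775)
  lambda* = (-0.7749)
  f(x*)   = -0.3107

x* = (0.6907, -0.1835, 0.3775), lambda* = (-0.7749)


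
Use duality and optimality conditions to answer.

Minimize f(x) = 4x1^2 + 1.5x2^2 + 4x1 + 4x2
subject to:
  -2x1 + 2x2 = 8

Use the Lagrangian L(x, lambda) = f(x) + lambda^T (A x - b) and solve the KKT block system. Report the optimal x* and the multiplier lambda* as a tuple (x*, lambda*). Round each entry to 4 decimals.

Form the Lagrangian:
  L(x, lambda) = (1/2) x^T Q x + c^T x + lambda^T (A x - b)
Stationarity (grad_x L = 0): Q x + c + A^T lambda = 0.
Primal feasibility: A x = b.

This gives the KKT block system:
  [ Q   A^T ] [ x     ]   [-c ]
  [ A    0  ] [ lambda ] = [ b ]

Solving the linear system:
  x*      = (-1.8182, 2.1818)
  lambda* = (-5.2727)
  f(x*)   = 21.8182

x* = (-1.8182, 2.1818), lambda* = (-5.2727)


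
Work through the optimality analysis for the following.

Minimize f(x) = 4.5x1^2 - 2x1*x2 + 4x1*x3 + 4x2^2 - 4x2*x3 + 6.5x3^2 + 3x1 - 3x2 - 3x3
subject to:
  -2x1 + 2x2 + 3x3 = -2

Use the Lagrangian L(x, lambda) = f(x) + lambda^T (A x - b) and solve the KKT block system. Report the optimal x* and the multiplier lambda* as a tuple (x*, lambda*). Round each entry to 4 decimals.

Form the Lagrangian:
  L(x, lambda) = (1/2) x^T Q x + c^T x + lambda^T (A x - b)
Stationarity (grad_x L = 0): Q x + c + A^T lambda = 0.
Primal feasibility: A x = b.

This gives the KKT block system:
  [ Q   A^T ] [ x     ]   [-c ]
  [ A    0  ] [ lambda ] = [ b ]

Solving the linear system:
  x*      = (0.2103, -0.2453, -0.363)
  lambda* = (1.9655)
  f(x*)   = 3.1933

x* = (0.2103, -0.2453, -0.363), lambda* = (1.9655)


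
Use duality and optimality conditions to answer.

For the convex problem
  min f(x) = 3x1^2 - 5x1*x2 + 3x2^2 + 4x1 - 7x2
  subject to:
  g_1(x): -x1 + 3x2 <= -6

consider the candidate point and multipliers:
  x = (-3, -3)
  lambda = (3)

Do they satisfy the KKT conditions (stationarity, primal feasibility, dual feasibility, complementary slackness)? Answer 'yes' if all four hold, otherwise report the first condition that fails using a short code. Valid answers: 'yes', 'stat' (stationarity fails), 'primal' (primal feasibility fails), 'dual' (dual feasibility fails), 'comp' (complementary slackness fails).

Gradient of f: grad f(x) = Q x + c = (1, -10)
Constraint values g_i(x) = a_i^T x - b_i:
  g_1((-3, -3)) = 0
Stationarity residual: grad f(x) + sum_i lambda_i a_i = (-2, -1)
  -> stationarity FAILS
Primal feasibility (all g_i <= 0): OK
Dual feasibility (all lambda_i >= 0): OK
Complementary slackness (lambda_i * g_i(x) = 0 for all i): OK

Verdict: the first failing condition is stationarity -> stat.

stat


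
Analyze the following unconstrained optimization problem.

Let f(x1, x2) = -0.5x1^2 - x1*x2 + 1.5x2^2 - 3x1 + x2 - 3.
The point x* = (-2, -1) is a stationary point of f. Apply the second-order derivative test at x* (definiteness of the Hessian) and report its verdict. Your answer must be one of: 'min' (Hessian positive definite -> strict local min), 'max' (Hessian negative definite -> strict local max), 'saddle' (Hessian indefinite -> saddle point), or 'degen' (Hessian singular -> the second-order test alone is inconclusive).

Compute the Hessian H = grad^2 f:
  H = [[-1, -1], [-1, 3]]
Verify stationarity: grad f(x*) = H x* + g = (0, 0).
Eigenvalues of H: -1.2361, 3.2361.
Eigenvalues have mixed signs, so H is indefinite -> x* is a saddle point.

saddle


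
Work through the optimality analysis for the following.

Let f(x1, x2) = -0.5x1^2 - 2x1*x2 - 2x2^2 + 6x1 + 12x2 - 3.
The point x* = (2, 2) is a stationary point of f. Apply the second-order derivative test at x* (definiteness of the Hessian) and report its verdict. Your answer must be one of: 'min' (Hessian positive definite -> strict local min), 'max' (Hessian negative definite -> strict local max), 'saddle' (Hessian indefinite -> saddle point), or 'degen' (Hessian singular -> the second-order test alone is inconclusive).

Compute the Hessian H = grad^2 f:
  H = [[-1, -2], [-2, -4]]
Verify stationarity: grad f(x*) = H x* + g = (0, 0).
Eigenvalues of H: -5, 0.
H has a zero eigenvalue (singular; negative semidefinite but not definite), so H is neither positive definite, negative definite, nor indefinite. The second-order test alone is inconclusive -> degen.
(Indeed, f is constant along the null direction of H through x*, so x* is not a strict local extremum.)

degen


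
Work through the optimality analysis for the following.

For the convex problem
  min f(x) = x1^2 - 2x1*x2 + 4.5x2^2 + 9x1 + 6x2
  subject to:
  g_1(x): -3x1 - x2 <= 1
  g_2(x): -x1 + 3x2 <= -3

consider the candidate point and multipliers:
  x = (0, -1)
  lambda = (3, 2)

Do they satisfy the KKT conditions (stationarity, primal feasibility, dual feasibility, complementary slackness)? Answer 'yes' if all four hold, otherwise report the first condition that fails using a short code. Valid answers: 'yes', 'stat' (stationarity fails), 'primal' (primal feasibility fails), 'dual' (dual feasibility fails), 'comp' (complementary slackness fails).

Gradient of f: grad f(x) = Q x + c = (11, -3)
Constraint values g_i(x) = a_i^T x - b_i:
  g_1((0, -1)) = 0
  g_2((0, -1)) = 0
Stationarity residual: grad f(x) + sum_i lambda_i a_i = (0, 0)
  -> stationarity OK
Primal feasibility (all g_i <= 0): OK
Dual feasibility (all lambda_i >= 0): OK
Complementary slackness (lambda_i * g_i(x) = 0 for all i): OK

Verdict: yes, KKT holds.

yes


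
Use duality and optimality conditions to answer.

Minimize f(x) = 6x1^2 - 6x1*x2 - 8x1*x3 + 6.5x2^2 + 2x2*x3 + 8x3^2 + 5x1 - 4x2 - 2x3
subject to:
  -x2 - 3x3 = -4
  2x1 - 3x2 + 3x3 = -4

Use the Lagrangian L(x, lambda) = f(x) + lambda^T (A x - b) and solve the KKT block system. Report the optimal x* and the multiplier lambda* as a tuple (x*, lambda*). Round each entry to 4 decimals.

Form the Lagrangian:
  L(x, lambda) = (1/2) x^T Q x + c^T x + lambda^T (A x - b)
Stationarity (grad_x L = 0): Q x + c + A^T lambda = 0.
Primal feasibility: A x = b.

This gives the KKT block system:
  [ Q   A^T ] [ x     ]   [-c ]
  [ A    0  ] [ lambda ] = [ b ]

Solving the linear system:
  x*      = (0.2309, 2.1155, 0.6282)
  lambda* = (8.4515, 4.9734)
  f(x*)   = 22.5681

x* = (0.2309, 2.1155, 0.6282), lambda* = (8.4515, 4.9734)


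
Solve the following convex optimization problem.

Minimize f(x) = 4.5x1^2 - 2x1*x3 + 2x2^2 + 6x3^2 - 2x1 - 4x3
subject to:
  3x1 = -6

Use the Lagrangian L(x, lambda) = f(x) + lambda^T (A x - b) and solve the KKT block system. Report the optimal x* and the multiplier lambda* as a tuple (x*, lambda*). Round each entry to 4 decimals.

Form the Lagrangian:
  L(x, lambda) = (1/2) x^T Q x + c^T x + lambda^T (A x - b)
Stationarity (grad_x L = 0): Q x + c + A^T lambda = 0.
Primal feasibility: A x = b.

This gives the KKT block system:
  [ Q   A^T ] [ x     ]   [-c ]
  [ A    0  ] [ lambda ] = [ b ]

Solving the linear system:
  x*      = (-2, 0, 0)
  lambda* = (6.6667)
  f(x*)   = 22

x* = (-2, 0, 0), lambda* = (6.6667)


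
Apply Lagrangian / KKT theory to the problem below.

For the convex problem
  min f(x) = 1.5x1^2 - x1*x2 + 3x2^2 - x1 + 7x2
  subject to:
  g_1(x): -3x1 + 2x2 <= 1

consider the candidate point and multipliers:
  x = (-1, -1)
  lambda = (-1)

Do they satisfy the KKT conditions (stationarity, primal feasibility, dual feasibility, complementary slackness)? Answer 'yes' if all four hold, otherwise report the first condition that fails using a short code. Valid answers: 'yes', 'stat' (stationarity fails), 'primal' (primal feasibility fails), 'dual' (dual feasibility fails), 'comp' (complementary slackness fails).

Gradient of f: grad f(x) = Q x + c = (-3, 2)
Constraint values g_i(x) = a_i^T x - b_i:
  g_1((-1, -1)) = 0
Stationarity residual: grad f(x) + sum_i lambda_i a_i = (0, 0)
  -> stationarity OK
Primal feasibility (all g_i <= 0): OK
Dual feasibility (all lambda_i >= 0): FAILS
Complementary slackness (lambda_i * g_i(x) = 0 for all i): OK

Verdict: the first failing condition is dual_feasibility -> dual.

dual


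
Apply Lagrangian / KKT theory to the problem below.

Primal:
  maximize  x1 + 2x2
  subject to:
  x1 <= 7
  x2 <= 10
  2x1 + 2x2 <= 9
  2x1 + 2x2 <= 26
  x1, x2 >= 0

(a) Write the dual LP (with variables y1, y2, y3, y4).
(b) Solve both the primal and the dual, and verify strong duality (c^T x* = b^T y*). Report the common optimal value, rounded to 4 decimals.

The standard primal-dual pair for 'max c^T x s.t. A x <= b, x >= 0' is:
  Dual:  min b^T y  s.t.  A^T y >= c,  y >= 0.

So the dual LP is:
  minimize  7y1 + 10y2 + 9y3 + 26y4
  subject to:
    y1 + 2y3 + 2y4 >= 1
    y2 + 2y3 + 2y4 >= 2
    y1, y2, y3, y4 >= 0

Solving the primal: x* = (0, 4.5).
  primal value c^T x* = 9.
Solving the dual: y* = (0, 0, 1, 0).
  dual value b^T y* = 9.
Strong duality: c^T x* = b^T y*. Confirmed.

9


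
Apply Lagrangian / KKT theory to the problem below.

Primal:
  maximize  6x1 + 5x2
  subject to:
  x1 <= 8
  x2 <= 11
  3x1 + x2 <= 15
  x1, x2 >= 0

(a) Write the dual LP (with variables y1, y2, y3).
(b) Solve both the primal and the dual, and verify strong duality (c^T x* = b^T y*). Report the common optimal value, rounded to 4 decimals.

The standard primal-dual pair for 'max c^T x s.t. A x <= b, x >= 0' is:
  Dual:  min b^T y  s.t.  A^T y >= c,  y >= 0.

So the dual LP is:
  minimize  8y1 + 11y2 + 15y3
  subject to:
    y1 + 3y3 >= 6
    y2 + y3 >= 5
    y1, y2, y3 >= 0

Solving the primal: x* = (1.3333, 11).
  primal value c^T x* = 63.
Solving the dual: y* = (0, 3, 2).
  dual value b^T y* = 63.
Strong duality: c^T x* = b^T y*. Confirmed.

63


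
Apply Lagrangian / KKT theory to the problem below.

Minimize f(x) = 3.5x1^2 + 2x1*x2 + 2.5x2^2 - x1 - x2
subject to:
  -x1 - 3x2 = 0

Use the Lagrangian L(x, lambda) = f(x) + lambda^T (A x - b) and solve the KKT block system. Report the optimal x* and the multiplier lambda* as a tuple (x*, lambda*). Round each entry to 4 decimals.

Form the Lagrangian:
  L(x, lambda) = (1/2) x^T Q x + c^T x + lambda^T (A x - b)
Stationarity (grad_x L = 0): Q x + c + A^T lambda = 0.
Primal feasibility: A x = b.

This gives the KKT block system:
  [ Q   A^T ] [ x     ]   [-c ]
  [ A    0  ] [ lambda ] = [ b ]

Solving the linear system:
  x*      = (0.1071, -0.0357)
  lambda* = (-0.3214)
  f(x*)   = -0.0357

x* = (0.1071, -0.0357), lambda* = (-0.3214)


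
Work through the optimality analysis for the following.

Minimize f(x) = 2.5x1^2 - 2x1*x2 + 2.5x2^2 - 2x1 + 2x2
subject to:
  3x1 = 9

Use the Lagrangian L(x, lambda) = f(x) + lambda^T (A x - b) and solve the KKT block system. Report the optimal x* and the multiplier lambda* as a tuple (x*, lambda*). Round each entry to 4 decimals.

Form the Lagrangian:
  L(x, lambda) = (1/2) x^T Q x + c^T x + lambda^T (A x - b)
Stationarity (grad_x L = 0): Q x + c + A^T lambda = 0.
Primal feasibility: A x = b.

This gives the KKT block system:
  [ Q   A^T ] [ x     ]   [-c ]
  [ A    0  ] [ lambda ] = [ b ]

Solving the linear system:
  x*      = (3, 0.8)
  lambda* = (-3.8)
  f(x*)   = 14.9

x* = (3, 0.8), lambda* = (-3.8)


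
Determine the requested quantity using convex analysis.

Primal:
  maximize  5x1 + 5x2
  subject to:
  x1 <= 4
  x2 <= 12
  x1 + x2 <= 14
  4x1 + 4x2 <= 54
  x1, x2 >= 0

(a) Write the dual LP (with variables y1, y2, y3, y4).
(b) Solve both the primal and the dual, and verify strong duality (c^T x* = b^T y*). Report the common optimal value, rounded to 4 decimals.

The standard primal-dual pair for 'max c^T x s.t. A x <= b, x >= 0' is:
  Dual:  min b^T y  s.t.  A^T y >= c,  y >= 0.

So the dual LP is:
  minimize  4y1 + 12y2 + 14y3 + 54y4
  subject to:
    y1 + y3 + 4y4 >= 5
    y2 + y3 + 4y4 >= 5
    y1, y2, y3, y4 >= 0

Solving the primal: x* = (1.5, 12).
  primal value c^T x* = 67.5.
Solving the dual: y* = (0, 0, 0, 1.25).
  dual value b^T y* = 67.5.
Strong duality: c^T x* = b^T y*. Confirmed.

67.5


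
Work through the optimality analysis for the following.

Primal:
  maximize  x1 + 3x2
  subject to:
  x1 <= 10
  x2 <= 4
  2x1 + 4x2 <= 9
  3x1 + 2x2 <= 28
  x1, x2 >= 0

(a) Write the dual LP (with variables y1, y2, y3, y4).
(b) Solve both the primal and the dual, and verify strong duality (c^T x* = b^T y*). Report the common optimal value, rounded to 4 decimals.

The standard primal-dual pair for 'max c^T x s.t. A x <= b, x >= 0' is:
  Dual:  min b^T y  s.t.  A^T y >= c,  y >= 0.

So the dual LP is:
  minimize  10y1 + 4y2 + 9y3 + 28y4
  subject to:
    y1 + 2y3 + 3y4 >= 1
    y2 + 4y3 + 2y4 >= 3
    y1, y2, y3, y4 >= 0

Solving the primal: x* = (0, 2.25).
  primal value c^T x* = 6.75.
Solving the dual: y* = (0, 0, 0.75, 0).
  dual value b^T y* = 6.75.
Strong duality: c^T x* = b^T y*. Confirmed.

6.75


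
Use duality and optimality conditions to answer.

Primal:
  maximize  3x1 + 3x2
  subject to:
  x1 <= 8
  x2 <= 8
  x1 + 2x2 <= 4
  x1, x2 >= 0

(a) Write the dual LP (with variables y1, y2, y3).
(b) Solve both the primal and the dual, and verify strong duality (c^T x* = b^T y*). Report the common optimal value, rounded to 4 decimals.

The standard primal-dual pair for 'max c^T x s.t. A x <= b, x >= 0' is:
  Dual:  min b^T y  s.t.  A^T y >= c,  y >= 0.

So the dual LP is:
  minimize  8y1 + 8y2 + 4y3
  subject to:
    y1 + y3 >= 3
    y2 + 2y3 >= 3
    y1, y2, y3 >= 0

Solving the primal: x* = (4, 0).
  primal value c^T x* = 12.
Solving the dual: y* = (0, 0, 3).
  dual value b^T y* = 12.
Strong duality: c^T x* = b^T y*. Confirmed.

12


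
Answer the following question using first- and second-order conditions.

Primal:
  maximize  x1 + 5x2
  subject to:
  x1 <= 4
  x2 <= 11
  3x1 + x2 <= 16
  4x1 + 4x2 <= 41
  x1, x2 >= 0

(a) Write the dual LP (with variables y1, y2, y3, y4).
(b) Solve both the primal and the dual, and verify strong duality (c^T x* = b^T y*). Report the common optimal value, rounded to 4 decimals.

The standard primal-dual pair for 'max c^T x s.t. A x <= b, x >= 0' is:
  Dual:  min b^T y  s.t.  A^T y >= c,  y >= 0.

So the dual LP is:
  minimize  4y1 + 11y2 + 16y3 + 41y4
  subject to:
    y1 + 3y3 + 4y4 >= 1
    y2 + y3 + 4y4 >= 5
    y1, y2, y3, y4 >= 0

Solving the primal: x* = (0, 10.25).
  primal value c^T x* = 51.25.
Solving the dual: y* = (0, 0, 0, 1.25).
  dual value b^T y* = 51.25.
Strong duality: c^T x* = b^T y*. Confirmed.

51.25


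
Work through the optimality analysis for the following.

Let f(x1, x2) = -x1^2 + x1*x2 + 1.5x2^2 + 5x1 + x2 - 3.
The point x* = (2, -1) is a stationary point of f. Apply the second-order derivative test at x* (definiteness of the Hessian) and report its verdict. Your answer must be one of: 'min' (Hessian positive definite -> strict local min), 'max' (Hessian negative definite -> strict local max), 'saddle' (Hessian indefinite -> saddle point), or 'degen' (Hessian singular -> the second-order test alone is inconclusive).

Compute the Hessian H = grad^2 f:
  H = [[-2, 1], [1, 3]]
Verify stationarity: grad f(x*) = H x* + g = (0, 0).
Eigenvalues of H: -2.1926, 3.1926.
Eigenvalues have mixed signs, so H is indefinite -> x* is a saddle point.

saddle


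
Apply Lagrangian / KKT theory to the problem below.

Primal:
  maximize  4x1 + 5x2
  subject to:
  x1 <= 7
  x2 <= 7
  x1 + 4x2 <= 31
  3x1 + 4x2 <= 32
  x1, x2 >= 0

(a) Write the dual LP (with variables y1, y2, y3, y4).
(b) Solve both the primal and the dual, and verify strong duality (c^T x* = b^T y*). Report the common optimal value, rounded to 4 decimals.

The standard primal-dual pair for 'max c^T x s.t. A x <= b, x >= 0' is:
  Dual:  min b^T y  s.t.  A^T y >= c,  y >= 0.

So the dual LP is:
  minimize  7y1 + 7y2 + 31y3 + 32y4
  subject to:
    y1 + y3 + 3y4 >= 4
    y2 + 4y3 + 4y4 >= 5
    y1, y2, y3, y4 >= 0

Solving the primal: x* = (7, 2.75).
  primal value c^T x* = 41.75.
Solving the dual: y* = (0.25, 0, 0, 1.25).
  dual value b^T y* = 41.75.
Strong duality: c^T x* = b^T y*. Confirmed.

41.75


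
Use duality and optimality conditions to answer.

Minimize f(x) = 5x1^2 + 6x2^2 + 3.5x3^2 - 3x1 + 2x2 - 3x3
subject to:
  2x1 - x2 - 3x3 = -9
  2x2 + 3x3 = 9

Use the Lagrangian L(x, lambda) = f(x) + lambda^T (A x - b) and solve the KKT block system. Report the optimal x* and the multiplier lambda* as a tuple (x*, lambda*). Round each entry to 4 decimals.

Form the Lagrangian:
  L(x, lambda) = (1/2) x^T Q x + c^T x + lambda^T (A x - b)
Stationarity (grad_x L = 0): Q x + c + A^T lambda = 0.
Primal feasibility: A x = b.

This gives the KKT block system:
  [ Q   A^T ] [ x     ]   [-c ]
  [ A    0  ] [ lambda ] = [ b ]

Solving the linear system:
  x*      = (-0.2413, 0.4826, 2.6782)
  lambda* = (2.7066, -2.5426)
  f(x*)   = 20.4487

x* = (-0.2413, 0.4826, 2.6782), lambda* = (2.7066, -2.5426)


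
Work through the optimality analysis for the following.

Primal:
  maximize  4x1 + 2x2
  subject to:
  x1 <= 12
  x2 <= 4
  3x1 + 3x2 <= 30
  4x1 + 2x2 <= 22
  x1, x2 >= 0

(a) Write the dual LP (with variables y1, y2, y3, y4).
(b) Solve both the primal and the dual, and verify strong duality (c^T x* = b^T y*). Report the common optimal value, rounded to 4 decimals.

The standard primal-dual pair for 'max c^T x s.t. A x <= b, x >= 0' is:
  Dual:  min b^T y  s.t.  A^T y >= c,  y >= 0.

So the dual LP is:
  minimize  12y1 + 4y2 + 30y3 + 22y4
  subject to:
    y1 + 3y3 + 4y4 >= 4
    y2 + 3y3 + 2y4 >= 2
    y1, y2, y3, y4 >= 0

Solving the primal: x* = (5.5, 0).
  primal value c^T x* = 22.
Solving the dual: y* = (0, 0, 0, 1).
  dual value b^T y* = 22.
Strong duality: c^T x* = b^T y*. Confirmed.

22


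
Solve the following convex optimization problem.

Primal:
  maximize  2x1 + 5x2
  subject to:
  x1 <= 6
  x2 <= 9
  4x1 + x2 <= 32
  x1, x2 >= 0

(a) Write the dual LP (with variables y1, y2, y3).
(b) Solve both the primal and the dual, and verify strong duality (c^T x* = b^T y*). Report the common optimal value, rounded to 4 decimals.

The standard primal-dual pair for 'max c^T x s.t. A x <= b, x >= 0' is:
  Dual:  min b^T y  s.t.  A^T y >= c,  y >= 0.

So the dual LP is:
  minimize  6y1 + 9y2 + 32y3
  subject to:
    y1 + 4y3 >= 2
    y2 + y3 >= 5
    y1, y2, y3 >= 0

Solving the primal: x* = (5.75, 9).
  primal value c^T x* = 56.5.
Solving the dual: y* = (0, 4.5, 0.5).
  dual value b^T y* = 56.5.
Strong duality: c^T x* = b^T y*. Confirmed.

56.5


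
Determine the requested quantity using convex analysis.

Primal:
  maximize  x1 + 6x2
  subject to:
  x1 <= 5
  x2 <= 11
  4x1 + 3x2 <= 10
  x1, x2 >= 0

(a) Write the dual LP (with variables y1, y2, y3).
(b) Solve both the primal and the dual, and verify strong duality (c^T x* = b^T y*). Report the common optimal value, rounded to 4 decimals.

The standard primal-dual pair for 'max c^T x s.t. A x <= b, x >= 0' is:
  Dual:  min b^T y  s.t.  A^T y >= c,  y >= 0.

So the dual LP is:
  minimize  5y1 + 11y2 + 10y3
  subject to:
    y1 + 4y3 >= 1
    y2 + 3y3 >= 6
    y1, y2, y3 >= 0

Solving the primal: x* = (0, 3.3333).
  primal value c^T x* = 20.
Solving the dual: y* = (0, 0, 2).
  dual value b^T y* = 20.
Strong duality: c^T x* = b^T y*. Confirmed.

20


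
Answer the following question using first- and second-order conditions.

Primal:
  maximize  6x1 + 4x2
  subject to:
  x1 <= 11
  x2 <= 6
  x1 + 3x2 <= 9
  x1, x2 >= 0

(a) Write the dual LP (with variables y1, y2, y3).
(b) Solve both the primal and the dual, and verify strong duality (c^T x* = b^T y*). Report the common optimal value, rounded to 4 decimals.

The standard primal-dual pair for 'max c^T x s.t. A x <= b, x >= 0' is:
  Dual:  min b^T y  s.t.  A^T y >= c,  y >= 0.

So the dual LP is:
  minimize  11y1 + 6y2 + 9y3
  subject to:
    y1 + y3 >= 6
    y2 + 3y3 >= 4
    y1, y2, y3 >= 0

Solving the primal: x* = (9, 0).
  primal value c^T x* = 54.
Solving the dual: y* = (0, 0, 6).
  dual value b^T y* = 54.
Strong duality: c^T x* = b^T y*. Confirmed.

54


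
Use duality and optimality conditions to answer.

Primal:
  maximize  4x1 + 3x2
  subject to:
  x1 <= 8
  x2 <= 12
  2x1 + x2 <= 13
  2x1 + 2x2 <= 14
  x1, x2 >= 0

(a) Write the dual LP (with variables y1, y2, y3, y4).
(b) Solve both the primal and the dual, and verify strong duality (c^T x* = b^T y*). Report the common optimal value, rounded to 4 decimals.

The standard primal-dual pair for 'max c^T x s.t. A x <= b, x >= 0' is:
  Dual:  min b^T y  s.t.  A^T y >= c,  y >= 0.

So the dual LP is:
  minimize  8y1 + 12y2 + 13y3 + 14y4
  subject to:
    y1 + 2y3 + 2y4 >= 4
    y2 + y3 + 2y4 >= 3
    y1, y2, y3, y4 >= 0

Solving the primal: x* = (6, 1).
  primal value c^T x* = 27.
Solving the dual: y* = (0, 0, 1, 1).
  dual value b^T y* = 27.
Strong duality: c^T x* = b^T y*. Confirmed.

27


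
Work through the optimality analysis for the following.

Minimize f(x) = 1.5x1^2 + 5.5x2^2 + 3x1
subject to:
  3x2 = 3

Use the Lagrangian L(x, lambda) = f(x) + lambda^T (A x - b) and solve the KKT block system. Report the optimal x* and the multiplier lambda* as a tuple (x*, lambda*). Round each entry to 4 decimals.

Form the Lagrangian:
  L(x, lambda) = (1/2) x^T Q x + c^T x + lambda^T (A x - b)
Stationarity (grad_x L = 0): Q x + c + A^T lambda = 0.
Primal feasibility: A x = b.

This gives the KKT block system:
  [ Q   A^T ] [ x     ]   [-c ]
  [ A    0  ] [ lambda ] = [ b ]

Solving the linear system:
  x*      = (-1, 1)
  lambda* = (-3.6667)
  f(x*)   = 4

x* = (-1, 1), lambda* = (-3.6667)
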